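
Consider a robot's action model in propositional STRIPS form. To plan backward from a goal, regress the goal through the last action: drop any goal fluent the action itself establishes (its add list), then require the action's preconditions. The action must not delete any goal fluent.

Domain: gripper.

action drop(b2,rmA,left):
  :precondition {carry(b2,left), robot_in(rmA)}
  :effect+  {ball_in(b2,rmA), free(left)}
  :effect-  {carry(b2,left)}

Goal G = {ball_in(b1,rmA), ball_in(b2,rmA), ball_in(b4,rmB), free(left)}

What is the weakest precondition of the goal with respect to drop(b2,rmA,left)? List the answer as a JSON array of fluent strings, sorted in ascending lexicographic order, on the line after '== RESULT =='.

Regress:
  G ∩ del = {}  (empty — regression defined)
  G \ add = {ball_in(b1,rmA), ball_in(b2,rmA), ball_in(b4,rmB), free(left)} \ {ball_in(b2,rmA), free(left)} = {ball_in(b1,rmA), ball_in(b4,rmB)}
  ∪ pre   = {ball_in(b1,rmA), ball_in(b4,rmB)} ∪ {carry(b2,left), robot_in(rmA)}
          = {ball_in(b1,rmA), ball_in(b4,rmB), carry(b2,left), robot_in(rmA)}

== RESULT ==
["ball_in(b1,rmA)", "ball_in(b4,rmB)", "carry(b2,left)", "robot_in(rmA)"]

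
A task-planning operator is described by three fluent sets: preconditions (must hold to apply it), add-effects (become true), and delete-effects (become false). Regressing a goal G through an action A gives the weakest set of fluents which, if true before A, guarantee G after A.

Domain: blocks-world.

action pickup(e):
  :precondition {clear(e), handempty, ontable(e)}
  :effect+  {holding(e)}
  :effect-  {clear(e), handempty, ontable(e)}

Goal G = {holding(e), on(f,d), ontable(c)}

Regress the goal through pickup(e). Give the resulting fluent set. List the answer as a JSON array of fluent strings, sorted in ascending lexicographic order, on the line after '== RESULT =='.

Regress:
  G ∩ del = {}  (empty — regression defined)
  G \ add = {holding(e), on(f,d), ontable(c)} \ {holding(e)} = {on(f,d), ontable(c)}
  ∪ pre   = {on(f,d), ontable(c)} ∪ {clear(e), handempty, ontable(e)}
          = {clear(e), handempty, on(f,d), ontable(c), ontable(e)}

== RESULT ==
["clear(e)", "handempty", "on(f,d)", "ontable(c)", "ontable(e)"]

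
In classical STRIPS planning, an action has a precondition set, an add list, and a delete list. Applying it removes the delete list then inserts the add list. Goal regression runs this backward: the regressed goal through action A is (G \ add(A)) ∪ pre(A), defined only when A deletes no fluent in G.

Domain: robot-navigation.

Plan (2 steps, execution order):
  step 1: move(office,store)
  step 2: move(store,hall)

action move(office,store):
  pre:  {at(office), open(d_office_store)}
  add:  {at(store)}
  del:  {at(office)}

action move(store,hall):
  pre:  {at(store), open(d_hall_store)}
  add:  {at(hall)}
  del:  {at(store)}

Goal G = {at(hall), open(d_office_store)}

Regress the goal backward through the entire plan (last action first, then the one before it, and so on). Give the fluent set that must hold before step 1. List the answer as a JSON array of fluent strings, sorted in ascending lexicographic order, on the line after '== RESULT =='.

Work backward from the goal:
  through step 2 (move(store,hall)): drop {at(hall)}, keep {open(d_office_store)}, require {at(store), open(d_hall_store)}
    → {at(store), open(d_hall_store), open(d_office_store)}
  through step 1 (move(office,store)): drop {at(store)}, keep {open(d_hall_store), open(d_office_store)}, require {at(office), open(d_office_store)}
    → {at(office), open(d_hall_store), open(d_office_store)}

== RESULT ==
["at(office)", "open(d_hall_store)", "open(d_office_store)"]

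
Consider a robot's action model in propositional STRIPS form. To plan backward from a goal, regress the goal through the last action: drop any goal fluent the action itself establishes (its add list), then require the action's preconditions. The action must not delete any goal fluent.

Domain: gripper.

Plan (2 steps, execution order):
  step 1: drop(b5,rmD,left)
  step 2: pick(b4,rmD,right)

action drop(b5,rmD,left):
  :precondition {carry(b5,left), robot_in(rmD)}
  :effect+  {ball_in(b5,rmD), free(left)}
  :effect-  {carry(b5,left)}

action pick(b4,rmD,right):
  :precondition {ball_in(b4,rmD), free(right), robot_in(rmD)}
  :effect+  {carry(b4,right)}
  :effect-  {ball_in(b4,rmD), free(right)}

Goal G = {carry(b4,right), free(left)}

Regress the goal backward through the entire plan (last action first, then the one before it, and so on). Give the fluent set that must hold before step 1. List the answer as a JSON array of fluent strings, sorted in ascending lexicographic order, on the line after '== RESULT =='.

Regress step by step:
  through step 2 (pick(b4,rmD,right)): drop {carry(b4,right)}, keep {free(left)}, require {ball_in(b4,rmD), free(right), robot_in(rmD)}
    → {ball_in(b4,rmD), free(left), free(right), robot_in(rmD)}
  through step 1 (drop(b5,rmD,left)): drop {free(left)}, keep {ball_in(b4,rmD), free(right), robot_in(rmD)}, require {carry(b5,left), robot_in(rmD)}
    → {ball_in(b4,rmD), carry(b5,left), free(right), robot_in(rmD)}

== RESULT ==
["ball_in(b4,rmD)", "carry(b5,left)", "free(right)", "robot_in(rmD)"]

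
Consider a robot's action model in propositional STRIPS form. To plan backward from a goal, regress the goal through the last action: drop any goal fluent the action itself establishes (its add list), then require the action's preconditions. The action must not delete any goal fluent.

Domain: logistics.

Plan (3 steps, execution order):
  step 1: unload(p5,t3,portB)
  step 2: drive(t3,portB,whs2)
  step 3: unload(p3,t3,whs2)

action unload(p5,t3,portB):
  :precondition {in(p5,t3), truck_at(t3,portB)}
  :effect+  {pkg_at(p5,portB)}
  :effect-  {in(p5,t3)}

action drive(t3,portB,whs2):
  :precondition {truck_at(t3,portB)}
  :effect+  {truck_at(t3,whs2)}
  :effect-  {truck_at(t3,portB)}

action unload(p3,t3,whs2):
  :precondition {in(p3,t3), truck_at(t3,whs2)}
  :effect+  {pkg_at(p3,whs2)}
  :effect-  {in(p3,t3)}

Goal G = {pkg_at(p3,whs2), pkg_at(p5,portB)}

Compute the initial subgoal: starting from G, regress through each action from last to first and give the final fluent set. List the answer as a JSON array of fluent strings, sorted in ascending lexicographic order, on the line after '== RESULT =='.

Regress step by step:
  through step 3 (unload(p3,t3,whs2)): drop {pkg_at(p3,whs2)}, keep {pkg_at(p5,portB)}, require {in(p3,t3), truck_at(t3,whs2)}
    → {in(p3,t3), pkg_at(p5,portB), truck_at(t3,whs2)}
  through step 2 (drive(t3,portB,whs2)): drop {truck_at(t3,whs2)}, keep {in(p3,t3), pkg_at(p5,portB)}, require {truck_at(t3,portB)}
    → {in(p3,t3), pkg_at(p5,portB), truck_at(t3,portB)}
  through step 1 (unload(p5,t3,portB)): drop {pkg_at(p5,portB)}, keep {in(p3,t3), truck_at(t3,portB)}, require {in(p5,t3), truck_at(t3,portB)}
    → {in(p3,t3), in(p5,t3), truck_at(t3,portB)}

== RESULT ==
["in(p3,t3)", "in(p5,t3)", "truck_at(t3,portB)"]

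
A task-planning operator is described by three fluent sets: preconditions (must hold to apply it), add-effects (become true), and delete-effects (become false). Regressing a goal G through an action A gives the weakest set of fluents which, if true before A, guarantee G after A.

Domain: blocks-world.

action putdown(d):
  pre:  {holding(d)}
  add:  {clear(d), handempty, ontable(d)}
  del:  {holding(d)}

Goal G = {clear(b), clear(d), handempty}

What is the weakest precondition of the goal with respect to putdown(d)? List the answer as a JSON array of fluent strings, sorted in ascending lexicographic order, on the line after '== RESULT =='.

Regress:
  G ∩ del = {}  (empty — regression defined)
  G \ add = {clear(b), clear(d), handempty} \ {clear(d), handempty, ontable(d)} = {clear(b)}
  ∪ pre   = {clear(b)} ∪ {holding(d)}
          = {clear(b), holding(d)}

== RESULT ==
["clear(b)", "holding(d)"]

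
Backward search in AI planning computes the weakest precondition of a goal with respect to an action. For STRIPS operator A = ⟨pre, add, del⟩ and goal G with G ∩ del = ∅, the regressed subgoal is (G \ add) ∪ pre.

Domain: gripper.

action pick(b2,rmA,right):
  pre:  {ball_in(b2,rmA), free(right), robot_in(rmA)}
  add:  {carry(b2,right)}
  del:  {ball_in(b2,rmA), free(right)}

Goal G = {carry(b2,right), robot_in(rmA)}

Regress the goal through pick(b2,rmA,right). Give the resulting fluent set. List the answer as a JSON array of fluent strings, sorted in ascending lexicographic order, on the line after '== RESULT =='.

Regress:
  G ∩ del = {}  (empty — regression defined)
  G \ add = {carry(b2,right), robot_in(rmA)} \ {carry(b2,right)} = {robot_in(rmA)}
  ∪ pre   = {robot_in(rmA)} ∪ {ball_in(b2,rmA), free(right), robot_in(rmA)}
          = {ball_in(b2,rmA), free(right), robot_in(rmA)}

== RESULT ==
["ball_in(b2,rmA)", "free(right)", "robot_in(rmA)"]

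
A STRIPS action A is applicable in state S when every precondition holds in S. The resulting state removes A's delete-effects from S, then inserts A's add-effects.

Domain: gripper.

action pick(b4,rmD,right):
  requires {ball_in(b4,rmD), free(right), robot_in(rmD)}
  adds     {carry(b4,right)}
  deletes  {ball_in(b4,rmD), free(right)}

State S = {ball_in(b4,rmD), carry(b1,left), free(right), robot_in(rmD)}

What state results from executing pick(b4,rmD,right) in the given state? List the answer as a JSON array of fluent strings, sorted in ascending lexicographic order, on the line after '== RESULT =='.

Progress:
  pre ⊆ S: {ball_in(b4,rmD), free(right), robot_in(rmD)} ⊆ S  — applicable
  S \ del = {carry(b1,left), robot_in(rmD)}
  ∪ add   = {carry(b1,left), carry(b4,right), robot_in(rmD)}

== RESULT ==
["carry(b1,left)", "carry(b4,right)", "robot_in(rmD)"]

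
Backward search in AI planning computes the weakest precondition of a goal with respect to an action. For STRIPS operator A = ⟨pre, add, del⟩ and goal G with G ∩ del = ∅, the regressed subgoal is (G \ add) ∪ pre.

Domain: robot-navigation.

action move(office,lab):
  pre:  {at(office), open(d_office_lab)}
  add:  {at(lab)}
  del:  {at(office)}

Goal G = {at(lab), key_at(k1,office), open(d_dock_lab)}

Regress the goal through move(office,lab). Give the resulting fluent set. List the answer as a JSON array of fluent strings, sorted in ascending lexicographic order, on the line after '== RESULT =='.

Compute (G \ add) ∪ pre:
  G ∩ del = {}  (empty — regression defined)
  G \ add = {at(lab), key_at(k1,office), open(d_dock_lab)} \ {at(lab)} = {key_at(k1,office), open(d_dock_lab)}
  ∪ pre   = {key_at(k1,office), open(d_dock_lab)} ∪ {at(office), open(d_office_lab)}
          = {at(office), key_at(k1,office), open(d_dock_lab), open(d_office_lab)}

== RESULT ==
["at(office)", "key_at(k1,office)", "open(d_dock_lab)", "open(d_office_lab)"]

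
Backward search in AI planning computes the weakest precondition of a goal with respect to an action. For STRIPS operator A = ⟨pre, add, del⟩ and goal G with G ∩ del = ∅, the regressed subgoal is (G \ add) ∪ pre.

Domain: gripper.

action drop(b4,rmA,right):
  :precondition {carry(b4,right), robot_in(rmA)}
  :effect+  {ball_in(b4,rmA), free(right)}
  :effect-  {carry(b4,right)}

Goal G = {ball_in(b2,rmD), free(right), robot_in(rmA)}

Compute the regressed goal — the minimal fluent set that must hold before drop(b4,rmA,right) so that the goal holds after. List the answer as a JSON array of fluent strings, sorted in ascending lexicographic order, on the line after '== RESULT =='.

Compute (G \ add) ∪ pre:
  G ∩ del = {}  (empty — regression defined)
  G \ add = {ball_in(b2,rmD), free(right), robot_in(rmA)} \ {ball_in(b4,rmA), free(right)} = {ball_in(b2,rmD), robot_in(rmA)}
  ∪ pre   = {ball_in(b2,rmD), robot_in(rmA)} ∪ {carry(b4,right), robot_in(rmA)}
          = {ball_in(b2,rmD), carry(b4,right), robot_in(rmA)}

== RESULT ==
["ball_in(b2,rmD)", "carry(b4,right)", "robot_in(rmA)"]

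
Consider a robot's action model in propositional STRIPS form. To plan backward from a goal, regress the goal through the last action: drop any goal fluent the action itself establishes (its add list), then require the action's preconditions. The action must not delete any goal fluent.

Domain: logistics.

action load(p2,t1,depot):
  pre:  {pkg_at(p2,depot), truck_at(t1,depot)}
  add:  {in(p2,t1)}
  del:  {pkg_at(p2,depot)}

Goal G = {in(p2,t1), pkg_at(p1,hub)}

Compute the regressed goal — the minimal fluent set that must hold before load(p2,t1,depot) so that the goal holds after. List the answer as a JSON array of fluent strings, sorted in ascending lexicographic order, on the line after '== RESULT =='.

Compute (G \ add) ∪ pre:
  G ∩ del = {}  (empty — regression defined)
  G \ add = {in(p2,t1), pkg_at(p1,hub)} \ {in(p2,t1)} = {pkg_at(p1,hub)}
  ∪ pre   = {pkg_at(p1,hub)} ∪ {pkg_at(p2,depot), truck_at(t1,depot)}
          = {pkg_at(p1,hub), pkg_at(p2,depot), truck_at(t1,depot)}

== RESULT ==
["pkg_at(p1,hub)", "pkg_at(p2,depot)", "truck_at(t1,depot)"]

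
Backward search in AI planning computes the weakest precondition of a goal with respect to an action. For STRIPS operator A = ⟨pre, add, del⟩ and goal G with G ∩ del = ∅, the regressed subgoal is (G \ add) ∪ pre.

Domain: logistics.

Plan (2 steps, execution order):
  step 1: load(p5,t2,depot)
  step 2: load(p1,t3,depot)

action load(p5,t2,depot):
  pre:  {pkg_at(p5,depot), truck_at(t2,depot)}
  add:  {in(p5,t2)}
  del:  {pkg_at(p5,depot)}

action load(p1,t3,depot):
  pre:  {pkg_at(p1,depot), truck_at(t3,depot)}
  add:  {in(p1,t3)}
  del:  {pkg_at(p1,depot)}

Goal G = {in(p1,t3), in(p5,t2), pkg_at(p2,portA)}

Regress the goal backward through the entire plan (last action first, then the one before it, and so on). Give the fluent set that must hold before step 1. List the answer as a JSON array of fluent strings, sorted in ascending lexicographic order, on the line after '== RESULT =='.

Work backward from the goal:
  through step 2 (load(p1,t3,depot)): drop {in(p1,t3)}, keep {in(p5,t2), pkg_at(p2,portA)}, require {pkg_at(p1,depot), truck_at(t3,depot)}
    → {in(p5,t2), pkg_at(p1,depot), pkg_at(p2,portA), truck_at(t3,depot)}
  through step 1 (load(p5,t2,depot)): drop {in(p5,t2)}, keep {pkg_at(p1,depot), pkg_at(p2,portA), truck_at(t3,depot)}, require {pkg_at(p5,depot), truck_at(t2,depot)}
    → {pkg_at(p1,depot), pkg_at(p2,portA), pkg_at(p5,depot), truck_at(t2,depot), truck_at(t3,depot)}

== RESULT ==
["pkg_at(p1,depot)", "pkg_at(p2,portA)", "pkg_at(p5,depot)", "truck_at(t2,depot)", "truck_at(t3,depot)"]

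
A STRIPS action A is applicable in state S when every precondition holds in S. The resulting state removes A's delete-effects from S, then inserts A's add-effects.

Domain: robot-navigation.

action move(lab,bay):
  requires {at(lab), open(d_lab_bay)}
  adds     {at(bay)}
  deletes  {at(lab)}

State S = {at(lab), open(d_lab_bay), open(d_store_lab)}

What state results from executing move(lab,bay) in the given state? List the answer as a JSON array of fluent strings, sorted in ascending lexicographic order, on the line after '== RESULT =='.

Compute (S \ del) ∪ add:
  pre ⊆ S: {at(lab), open(d_lab_bay)} ⊆ S  — applicable
  S \ del = {open(d_lab_bay), open(d_store_lab)}
  ∪ add   = {at(bay), open(d_lab_bay), open(d_store_lab)}

== RESULT ==
["at(bay)", "open(d_lab_bay)", "open(d_store_lab)"]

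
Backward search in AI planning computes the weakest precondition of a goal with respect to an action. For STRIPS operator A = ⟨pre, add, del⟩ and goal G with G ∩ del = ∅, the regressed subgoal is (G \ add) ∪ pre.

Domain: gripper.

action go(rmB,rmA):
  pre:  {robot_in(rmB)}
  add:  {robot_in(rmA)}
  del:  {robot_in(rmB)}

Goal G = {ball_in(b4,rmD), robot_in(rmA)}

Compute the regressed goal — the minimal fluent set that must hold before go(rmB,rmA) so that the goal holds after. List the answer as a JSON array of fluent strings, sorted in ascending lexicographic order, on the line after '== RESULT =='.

Regress:
  G ∩ del = {}  (empty — regression defined)
  G \ add = {ball_in(b4,rmD), robot_in(rmA)} \ {robot_in(rmA)} = {ball_in(b4,rmD)}
  ∪ pre   = {ball_in(b4,rmD)} ∪ {robot_in(rmB)}
          = {ball_in(b4,rmD), robot_in(rmB)}

== RESULT ==
["ball_in(b4,rmD)", "robot_in(rmB)"]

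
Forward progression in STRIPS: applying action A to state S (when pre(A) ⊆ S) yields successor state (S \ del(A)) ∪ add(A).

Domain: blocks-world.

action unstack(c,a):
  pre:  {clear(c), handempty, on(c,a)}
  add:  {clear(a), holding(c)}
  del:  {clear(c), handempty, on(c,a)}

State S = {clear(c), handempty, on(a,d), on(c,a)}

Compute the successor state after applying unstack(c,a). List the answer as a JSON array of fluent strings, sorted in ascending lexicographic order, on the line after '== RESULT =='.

Compute (S \ del) ∪ add:
  pre ⊆ S: {clear(c), handempty, on(c,a)} ⊆ S  — applicable
  S \ del = {on(a,d)}
  ∪ add   = {clear(a), holding(c), on(a,d)}

== RESULT ==
["clear(a)", "holding(c)", "on(a,d)"]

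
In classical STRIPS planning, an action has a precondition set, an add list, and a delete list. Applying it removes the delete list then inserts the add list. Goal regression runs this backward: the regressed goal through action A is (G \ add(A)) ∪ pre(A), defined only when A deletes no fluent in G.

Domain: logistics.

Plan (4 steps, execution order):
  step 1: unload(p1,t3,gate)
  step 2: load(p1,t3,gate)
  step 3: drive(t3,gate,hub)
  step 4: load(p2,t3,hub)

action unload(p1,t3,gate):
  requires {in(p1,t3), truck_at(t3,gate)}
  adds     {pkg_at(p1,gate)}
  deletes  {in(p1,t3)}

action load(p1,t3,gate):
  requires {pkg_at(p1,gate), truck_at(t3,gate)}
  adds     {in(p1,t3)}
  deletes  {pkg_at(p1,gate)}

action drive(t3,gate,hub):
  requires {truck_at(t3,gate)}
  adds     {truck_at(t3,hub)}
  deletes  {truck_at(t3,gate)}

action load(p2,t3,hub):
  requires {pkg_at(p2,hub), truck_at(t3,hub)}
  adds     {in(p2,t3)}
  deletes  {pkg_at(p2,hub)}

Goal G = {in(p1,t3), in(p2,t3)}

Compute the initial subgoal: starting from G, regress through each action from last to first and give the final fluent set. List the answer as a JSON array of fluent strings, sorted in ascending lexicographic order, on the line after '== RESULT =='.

Regress step by step:
  through step 4 (load(p2,t3,hub)): drop {in(p2,t3)}, keep {in(p1,t3)}, require {pkg_at(p2,hub), truck_at(t3,hub)}
    → {in(p1,t3), pkg_at(p2,hub), truck_at(t3,hub)}
  through step 3 (drive(t3,gate,hub)): drop {truck_at(t3,hub)}, keep {in(p1,t3), pkg_at(p2,hub)}, require {truck_at(t3,gate)}
    → {in(p1,t3), pkg_at(p2,hub), truck_at(t3,gate)}
  through step 2 (load(p1,t3,gate)): drop {in(p1,t3)}, keep {pkg_at(p2,hub), truck_at(t3,gate)}, require {pkg_at(p1,gate), truck_at(t3,gate)}
    → {pkg_at(p1,gate), pkg_at(p2,hub), truck_at(t3,gate)}
  through step 1 (unload(p1,t3,gate)): drop {pkg_at(p1,gate)}, keep {pkg_at(p2,hub), truck_at(t3,gate)}, require {in(p1,t3), truck_at(t3,gate)}
    → {in(p1,t3), pkg_at(p2,hub), truck_at(t3,gate)}

== RESULT ==
["in(p1,t3)", "pkg_at(p2,hub)", "truck_at(t3,gate)"]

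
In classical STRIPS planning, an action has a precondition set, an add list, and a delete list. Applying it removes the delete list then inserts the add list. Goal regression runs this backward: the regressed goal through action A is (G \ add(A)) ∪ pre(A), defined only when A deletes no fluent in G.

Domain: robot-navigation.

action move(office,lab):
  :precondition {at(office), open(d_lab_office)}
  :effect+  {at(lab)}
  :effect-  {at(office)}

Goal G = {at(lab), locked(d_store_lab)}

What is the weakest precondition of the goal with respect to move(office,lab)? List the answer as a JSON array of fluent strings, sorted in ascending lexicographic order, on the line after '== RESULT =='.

Compute (G \ add) ∪ pre:
  G ∩ del = {}  (empty — regression defined)
  G \ add = {at(lab), locked(d_store_lab)} \ {at(lab)} = {locked(d_store_lab)}
  ∪ pre   = {locked(d_store_lab)} ∪ {at(office), open(d_lab_office)}
          = {at(office), locked(d_store_lab), open(d_lab_office)}

== RESULT ==
["at(office)", "locked(d_store_lab)", "open(d_lab_office)"]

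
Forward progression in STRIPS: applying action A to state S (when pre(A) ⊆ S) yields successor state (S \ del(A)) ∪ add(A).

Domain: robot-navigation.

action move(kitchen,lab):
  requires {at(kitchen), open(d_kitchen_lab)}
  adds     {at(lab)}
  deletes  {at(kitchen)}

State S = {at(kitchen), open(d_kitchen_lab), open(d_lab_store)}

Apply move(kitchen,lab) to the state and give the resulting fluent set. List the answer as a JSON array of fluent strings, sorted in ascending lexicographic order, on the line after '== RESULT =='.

Progress:
  pre ⊆ S: {at(kitchen), open(d_kitchen_lab)} ⊆ S  — applicable
  S \ del = {open(d_kitchen_lab), open(d_lab_store)}
  ∪ add   = {at(lab), open(d_kitchen_lab), open(d_lab_store)}

== RESULT ==
["at(lab)", "open(d_kitchen_lab)", "open(d_lab_store)"]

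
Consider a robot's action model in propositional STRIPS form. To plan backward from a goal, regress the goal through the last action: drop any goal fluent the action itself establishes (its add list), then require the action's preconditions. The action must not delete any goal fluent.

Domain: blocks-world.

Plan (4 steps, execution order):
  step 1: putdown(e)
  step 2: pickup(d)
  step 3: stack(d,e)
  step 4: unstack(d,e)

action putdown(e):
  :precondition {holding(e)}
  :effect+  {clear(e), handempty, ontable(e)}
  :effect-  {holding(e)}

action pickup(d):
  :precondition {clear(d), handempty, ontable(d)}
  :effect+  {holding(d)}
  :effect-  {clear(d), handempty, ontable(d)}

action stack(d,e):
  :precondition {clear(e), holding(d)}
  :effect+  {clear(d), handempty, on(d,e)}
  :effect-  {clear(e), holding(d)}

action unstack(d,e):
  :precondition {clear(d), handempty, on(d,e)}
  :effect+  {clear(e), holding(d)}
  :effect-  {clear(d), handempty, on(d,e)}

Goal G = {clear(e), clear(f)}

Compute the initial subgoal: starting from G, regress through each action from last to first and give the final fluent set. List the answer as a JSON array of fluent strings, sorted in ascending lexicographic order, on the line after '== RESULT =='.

Work backward from the goal:
  through step 4 (unstack(d,e)): drop {clear(e)}, keep {clear(f)}, require {clear(d), handempty, on(d,e)}
    → {clear(d), clear(f), handempty, on(d,e)}
  through step 3 (stack(d,e)): drop {clear(d), handempty, on(d,e)}, keep {clear(f)}, require {clear(e), holding(d)}
    → {clear(e), clear(f), holding(d)}
  through step 2 (pickup(d)): drop {holding(d)}, keep {clear(e), clear(f)}, require {clear(d), handempty, ontable(d)}
    → {clear(d), clear(e), clear(f), handempty, ontable(d)}
  through step 1 (putdown(e)): drop {clear(e), handempty}, keep {clear(d), clear(f), ontable(d)}, require {holding(e)}
    → {clear(d), clear(f), holding(e), ontable(d)}

== RESULT ==
["clear(d)", "clear(f)", "holding(e)", "ontable(d)"]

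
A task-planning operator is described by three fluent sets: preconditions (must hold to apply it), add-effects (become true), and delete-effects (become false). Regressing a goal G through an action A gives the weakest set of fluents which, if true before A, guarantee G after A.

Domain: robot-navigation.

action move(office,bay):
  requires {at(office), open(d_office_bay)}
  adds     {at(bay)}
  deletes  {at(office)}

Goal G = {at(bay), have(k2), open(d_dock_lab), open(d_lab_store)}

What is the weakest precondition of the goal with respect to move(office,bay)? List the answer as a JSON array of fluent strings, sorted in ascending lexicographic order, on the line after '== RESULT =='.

Regress:
  G ∩ del = {}  (empty — regression defined)
  G \ add = {at(bay), have(k2), open(d_dock_lab), open(d_lab_store)} \ {at(bay)} = {have(k2), open(d_dock_lab), open(d_lab_store)}
  ∪ pre   = {have(k2), open(d_dock_lab), open(d_lab_store)} ∪ {at(office), open(d_office_bay)}
          = {at(office), have(k2), open(d_dock_lab), open(d_lab_store), open(d_office_bay)}

== RESULT ==
["at(office)", "have(k2)", "open(d_dock_lab)", "open(d_lab_store)", "open(d_office_bay)"]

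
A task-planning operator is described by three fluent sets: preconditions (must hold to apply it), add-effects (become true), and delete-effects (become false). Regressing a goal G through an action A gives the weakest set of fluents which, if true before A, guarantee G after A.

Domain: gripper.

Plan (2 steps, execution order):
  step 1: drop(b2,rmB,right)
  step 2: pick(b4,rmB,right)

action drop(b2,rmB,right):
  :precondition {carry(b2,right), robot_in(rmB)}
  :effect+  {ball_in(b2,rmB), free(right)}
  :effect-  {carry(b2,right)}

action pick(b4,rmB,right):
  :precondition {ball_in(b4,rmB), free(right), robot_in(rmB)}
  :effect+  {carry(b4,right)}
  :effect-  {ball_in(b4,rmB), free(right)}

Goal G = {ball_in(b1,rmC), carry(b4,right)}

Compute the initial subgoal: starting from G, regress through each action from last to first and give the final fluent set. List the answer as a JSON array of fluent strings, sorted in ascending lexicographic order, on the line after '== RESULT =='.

Regress step by step:
  through step 2 (pick(b4,rmB,right)): drop {carry(b4,right)}, keep {ball_in(b1,rmC)}, require {ball_in(b4,rmB), free(right), robot_in(rmB)}
    → {ball_in(b1,rmC), ball_in(b4,rmB), free(right), robot_in(rmB)}
  through step 1 (drop(b2,rmB,right)): drop {free(right)}, keep {ball_in(b1,rmC), ball_in(b4,rmB), robot_in(rmB)}, require {carry(b2,right), robot_in(rmB)}
    → {ball_in(b1,rmC), ball_in(b4,rmB), carry(b2,right), robot_in(rmB)}

== RESULT ==
["ball_in(b1,rmC)", "ball_in(b4,rmB)", "carry(b2,right)", "robot_in(rmB)"]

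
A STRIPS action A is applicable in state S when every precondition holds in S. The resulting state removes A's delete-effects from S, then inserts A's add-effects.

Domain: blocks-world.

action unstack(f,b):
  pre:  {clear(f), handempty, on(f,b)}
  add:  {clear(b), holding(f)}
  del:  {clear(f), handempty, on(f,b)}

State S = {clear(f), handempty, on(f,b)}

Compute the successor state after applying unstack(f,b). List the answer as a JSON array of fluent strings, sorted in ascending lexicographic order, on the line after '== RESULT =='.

Compute (S \ del) ∪ add:
  pre ⊆ S: {clear(f), handempty, on(f,b)} ⊆ S  — applicable
  S \ del = {}
  ∪ add   = {clear(b), holding(f)}

== RESULT ==
["clear(b)", "holding(f)"]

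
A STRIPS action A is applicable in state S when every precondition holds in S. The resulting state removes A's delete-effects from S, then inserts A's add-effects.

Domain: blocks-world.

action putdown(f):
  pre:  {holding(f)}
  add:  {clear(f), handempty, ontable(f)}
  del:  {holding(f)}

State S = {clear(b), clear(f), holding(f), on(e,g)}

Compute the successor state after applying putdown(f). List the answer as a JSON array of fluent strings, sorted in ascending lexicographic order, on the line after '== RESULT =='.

Progress:
  pre ⊆ S: {holding(f)} ⊆ S  — applicable
  S \ del = {clear(b), clear(f), on(e,g)}
  ∪ add   = {clear(b), clear(f), handempty, on(e,g), ontable(f)}

== RESULT ==
["clear(b)", "clear(f)", "handempty", "on(e,g)", "ontable(f)"]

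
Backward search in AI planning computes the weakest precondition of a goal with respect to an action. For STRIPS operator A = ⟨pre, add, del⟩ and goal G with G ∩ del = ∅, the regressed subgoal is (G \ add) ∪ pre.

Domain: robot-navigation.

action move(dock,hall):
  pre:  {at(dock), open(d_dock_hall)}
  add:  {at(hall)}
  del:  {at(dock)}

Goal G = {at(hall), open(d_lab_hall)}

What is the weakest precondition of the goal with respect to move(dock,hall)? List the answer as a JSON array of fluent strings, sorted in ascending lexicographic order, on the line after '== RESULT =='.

Regress:
  G ∩ del = {}  (empty — regression defined)
  G \ add = {at(hall), open(d_lab_hall)} \ {at(hall)} = {open(d_lab_hall)}
  ∪ pre   = {open(d_lab_hall)} ∪ {at(dock), open(d_dock_hall)}
          = {at(dock), open(d_dock_hall), open(d_lab_hall)}

== RESULT ==
["at(dock)", "open(d_dock_hall)", "open(d_lab_hall)"]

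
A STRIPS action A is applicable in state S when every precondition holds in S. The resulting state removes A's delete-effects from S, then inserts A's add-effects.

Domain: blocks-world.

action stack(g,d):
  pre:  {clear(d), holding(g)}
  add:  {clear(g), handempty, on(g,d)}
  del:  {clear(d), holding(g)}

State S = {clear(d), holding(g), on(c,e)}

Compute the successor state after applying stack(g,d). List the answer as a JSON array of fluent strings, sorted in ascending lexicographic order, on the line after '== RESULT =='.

Compute (S \ del) ∪ add:
  pre ⊆ S: {clear(d), holding(g)} ⊆ S  — applicable
  S \ del = {on(c,e)}
  ∪ add   = {clear(g), handempty, on(c,e), on(g,d)}

== RESULT ==
["clear(g)", "handempty", "on(c,e)", "on(g,d)"]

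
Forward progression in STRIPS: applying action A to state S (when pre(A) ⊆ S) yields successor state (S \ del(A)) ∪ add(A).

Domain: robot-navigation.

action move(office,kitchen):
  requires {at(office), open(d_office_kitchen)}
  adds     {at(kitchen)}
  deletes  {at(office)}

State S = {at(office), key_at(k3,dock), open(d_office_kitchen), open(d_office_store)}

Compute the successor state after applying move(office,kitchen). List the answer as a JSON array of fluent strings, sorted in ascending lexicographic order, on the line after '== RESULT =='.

Progress:
  pre ⊆ S: {at(office), open(d_office_kitchen)} ⊆ S  — applicable
  S \ del = {key_at(k3,dock), open(d_office_kitchen), open(d_office_store)}
  ∪ add   = {at(kitchen), key_at(k3,dock), open(d_office_kitchen), open(d_office_store)}

== RESULT ==
["at(kitchen)", "key_at(k3,dock)", "open(d_office_kitchen)", "open(d_office_store)"]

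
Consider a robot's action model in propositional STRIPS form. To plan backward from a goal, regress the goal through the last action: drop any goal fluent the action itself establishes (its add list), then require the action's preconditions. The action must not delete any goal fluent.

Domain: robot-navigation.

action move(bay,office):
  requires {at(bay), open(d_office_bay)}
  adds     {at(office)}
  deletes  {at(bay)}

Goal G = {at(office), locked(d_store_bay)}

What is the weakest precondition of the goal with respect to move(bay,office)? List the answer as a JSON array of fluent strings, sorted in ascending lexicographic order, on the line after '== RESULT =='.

Compute (G \ add) ∪ pre:
  G ∩ del = {}  (empty — regression defined)
  G \ add = {at(office), locked(d_store_bay)} \ {at(office)} = {locked(d_store_bay)}
  ∪ pre   = {locked(d_store_bay)} ∪ {at(bay), open(d_office_bay)}
          = {at(bay), locked(d_store_bay), open(d_office_bay)}

== RESULT ==
["at(bay)", "locked(d_store_bay)", "open(d_office_bay)"]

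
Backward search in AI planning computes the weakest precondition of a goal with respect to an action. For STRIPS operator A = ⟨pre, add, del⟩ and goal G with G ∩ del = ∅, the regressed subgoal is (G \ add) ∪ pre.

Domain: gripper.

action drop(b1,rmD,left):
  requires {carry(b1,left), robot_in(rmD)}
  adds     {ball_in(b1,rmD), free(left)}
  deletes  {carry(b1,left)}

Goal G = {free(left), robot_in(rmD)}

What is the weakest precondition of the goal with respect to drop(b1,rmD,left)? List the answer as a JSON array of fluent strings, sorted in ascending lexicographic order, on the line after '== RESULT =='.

Regress:
  G ∩ del = {}  (empty — regression defined)
  G \ add = {free(left), robot_in(rmD)} \ {ball_in(b1,rmD), free(left)} = {robot_in(rmD)}
  ∪ pre   = {robot_in(rmD)} ∪ {carry(b1,left), robot_in(rmD)}
          = {carry(b1,left), robot_in(rmD)}

== RESULT ==
["carry(b1,left)", "robot_in(rmD)"]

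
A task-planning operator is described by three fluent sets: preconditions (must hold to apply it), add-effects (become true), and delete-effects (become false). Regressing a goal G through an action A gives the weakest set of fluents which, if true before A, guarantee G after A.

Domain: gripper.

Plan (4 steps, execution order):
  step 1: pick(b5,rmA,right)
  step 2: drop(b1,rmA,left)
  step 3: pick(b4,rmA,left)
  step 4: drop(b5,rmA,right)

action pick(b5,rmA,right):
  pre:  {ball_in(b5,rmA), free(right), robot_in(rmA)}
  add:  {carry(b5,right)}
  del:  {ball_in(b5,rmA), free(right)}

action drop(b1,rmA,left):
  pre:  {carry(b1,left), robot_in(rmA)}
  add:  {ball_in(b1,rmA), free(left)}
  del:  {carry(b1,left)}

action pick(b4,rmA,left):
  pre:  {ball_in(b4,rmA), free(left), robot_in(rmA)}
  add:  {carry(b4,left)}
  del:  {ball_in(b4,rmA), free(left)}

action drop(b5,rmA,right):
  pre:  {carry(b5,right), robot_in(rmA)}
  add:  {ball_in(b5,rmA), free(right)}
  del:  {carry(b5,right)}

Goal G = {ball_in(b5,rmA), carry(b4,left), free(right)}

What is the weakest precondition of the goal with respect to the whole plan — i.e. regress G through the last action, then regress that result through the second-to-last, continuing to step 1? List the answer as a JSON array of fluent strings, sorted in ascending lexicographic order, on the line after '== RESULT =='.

Work backward from the goal:
  through step 4 (drop(b5,rmA,right)): drop {ball_in(b5,rmA), free(right)}, keep {carry(b4,left)}, require {carry(b5,right), robot_in(rmA)}
    → {carry(b4,left), carry(b5,right), robot_in(rmA)}
  through step 3 (pick(b4,rmA,left)): drop {carry(b4,left)}, keep {carry(b5,right), robot_in(rmA)}, require {ball_in(b4,rmA), free(left), robot_in(rmA)}
    → {ball_in(b4,rmA), carry(b5,right), free(left), robot_in(rmA)}
  through step 2 (drop(b1,rmA,left)): drop {free(left)}, keep {ball_in(b4,rmA), carry(b5,right), robot_in(rmA)}, require {carry(b1,left), robot_in(rmA)}
    → {ball_in(b4,rmA), carry(b1,left), carry(b5,right), robot_in(rmA)}
  through step 1 (pick(b5,rmA,right)): drop {carry(b5,right)}, keep {ball_in(b4,rmA), carry(b1,left), robot_in(rmA)}, require {ball_in(b5,rmA), free(right), robot_in(rmA)}
    → {ball_in(b4,rmA), ball_in(b5,rmA), carry(b1,left), free(right), robot_in(rmA)}

== RESULT ==
["ball_in(b4,rmA)", "ball_in(b5,rmA)", "carry(b1,left)", "free(right)", "robot_in(rmA)"]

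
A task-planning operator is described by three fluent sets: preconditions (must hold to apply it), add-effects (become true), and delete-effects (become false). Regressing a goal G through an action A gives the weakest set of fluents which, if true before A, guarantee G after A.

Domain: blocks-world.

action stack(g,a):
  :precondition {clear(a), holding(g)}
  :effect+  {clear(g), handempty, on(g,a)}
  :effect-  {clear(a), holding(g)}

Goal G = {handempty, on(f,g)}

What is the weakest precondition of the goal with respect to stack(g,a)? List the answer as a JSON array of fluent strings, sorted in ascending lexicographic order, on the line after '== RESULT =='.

Compute (G \ add) ∪ pre:
  G ∩ del = {}  (empty — regression defined)
  G \ add = {handempty, on(f,g)} \ {clear(g), handempty, on(g,a)} = {on(f,g)}
  ∪ pre   = {on(f,g)} ∪ {clear(a), holding(g)}
          = {clear(a), holding(g), on(f,g)}

== RESULT ==
["clear(a)", "holding(g)", "on(f,g)"]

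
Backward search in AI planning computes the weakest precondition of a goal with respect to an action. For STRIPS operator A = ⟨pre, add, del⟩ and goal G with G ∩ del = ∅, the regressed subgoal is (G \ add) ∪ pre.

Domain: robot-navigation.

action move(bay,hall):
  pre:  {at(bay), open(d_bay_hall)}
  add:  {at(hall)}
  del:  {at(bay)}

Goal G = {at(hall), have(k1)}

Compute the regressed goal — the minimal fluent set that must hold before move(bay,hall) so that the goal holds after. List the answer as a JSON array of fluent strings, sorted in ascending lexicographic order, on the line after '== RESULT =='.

Regress:
  G ∩ del = {}  (empty — regression defined)
  G \ add = {at(hall), have(k1)} \ {at(hall)} = {have(k1)}
  ∪ pre   = {have(k1)} ∪ {at(bay), open(d_bay_hall)}
          = {at(bay), have(k1), open(d_bay_hall)}

== RESULT ==
["at(bay)", "have(k1)", "open(d_bay_hall)"]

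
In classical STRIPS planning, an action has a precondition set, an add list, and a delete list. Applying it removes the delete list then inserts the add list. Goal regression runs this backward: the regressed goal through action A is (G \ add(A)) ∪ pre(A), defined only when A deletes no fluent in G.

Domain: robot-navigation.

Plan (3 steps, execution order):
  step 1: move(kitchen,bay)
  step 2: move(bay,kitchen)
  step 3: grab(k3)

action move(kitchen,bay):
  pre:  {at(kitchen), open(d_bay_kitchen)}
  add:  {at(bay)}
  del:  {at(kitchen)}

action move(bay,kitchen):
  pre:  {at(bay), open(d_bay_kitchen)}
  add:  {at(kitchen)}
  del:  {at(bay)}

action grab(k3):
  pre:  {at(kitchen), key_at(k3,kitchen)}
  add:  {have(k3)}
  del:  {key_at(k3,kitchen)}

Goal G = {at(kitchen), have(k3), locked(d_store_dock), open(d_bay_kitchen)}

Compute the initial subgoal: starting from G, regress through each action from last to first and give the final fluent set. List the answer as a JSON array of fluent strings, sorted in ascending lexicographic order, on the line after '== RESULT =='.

Work backward from the goal:
  through step 3 (grab(k3)): drop {have(k3)}, keep {at(kitchen), locked(d_store_dock), open(d_bay_kitchen)}, require {at(kitchen), key_at(k3,kitchen)}
    → {at(kitchen), key_at(k3,kitchen), locked(d_store_dock), open(d_bay_kitchen)}
  through step 2 (move(bay,kitchen)): drop {at(kitchen)}, keep {key_at(k3,kitchen), locked(d_store_dock), open(d_bay_kitchen)}, require {at(bay), open(d_bay_kitchen)}
    → {at(bay), key_at(k3,kitchen), locked(d_store_dock), open(d_bay_kitchen)}
  through step 1 (move(kitchen,bay)): drop {at(bay)}, keep {key_at(k3,kitchen), locked(d_store_dock), open(d_bay_kitchen)}, require {at(kitchen), open(d_bay_kitchen)}
    → {at(kitchen), key_at(k3,kitchen), locked(d_store_dock), open(d_bay_kitchen)}

== RESULT ==
["at(kitchen)", "key_at(k3,kitchen)", "locked(d_store_dock)", "open(d_bay_kitchen)"]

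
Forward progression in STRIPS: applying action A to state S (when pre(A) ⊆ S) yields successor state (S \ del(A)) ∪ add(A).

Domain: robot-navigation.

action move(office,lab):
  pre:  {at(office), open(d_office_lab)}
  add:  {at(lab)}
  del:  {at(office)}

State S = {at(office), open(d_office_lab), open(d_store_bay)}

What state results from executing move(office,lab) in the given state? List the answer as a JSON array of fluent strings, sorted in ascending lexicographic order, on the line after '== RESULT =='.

Progress:
  pre ⊆ S: {at(office), open(d_office_lab)} ⊆ S  — applicable
  S \ del = {open(d_office_lab), open(d_store_bay)}
  ∪ add   = {at(lab), open(d_office_lab), open(d_store_bay)}

== RESULT ==
["at(lab)", "open(d_office_lab)", "open(d_store_bay)"]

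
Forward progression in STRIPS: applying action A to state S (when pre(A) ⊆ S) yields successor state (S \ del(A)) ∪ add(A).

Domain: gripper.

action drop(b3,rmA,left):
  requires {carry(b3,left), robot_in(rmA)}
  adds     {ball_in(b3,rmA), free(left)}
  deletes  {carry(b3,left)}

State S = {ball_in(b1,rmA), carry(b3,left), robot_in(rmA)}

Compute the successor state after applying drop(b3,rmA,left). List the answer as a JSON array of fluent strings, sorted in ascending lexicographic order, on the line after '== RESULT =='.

Progress:
  pre ⊆ S: {carry(b3,left), robot_in(rmA)} ⊆ S  — applicable
  S \ del = {ball_in(b1,rmA), robot_in(rmA)}
  ∪ add   = {ball_in(b1,rmA), ball_in(b3,rmA), free(left), robot_in(rmA)}

== RESULT ==
["ball_in(b1,rmA)", "ball_in(b3,rmA)", "free(left)", "robot_in(rmA)"]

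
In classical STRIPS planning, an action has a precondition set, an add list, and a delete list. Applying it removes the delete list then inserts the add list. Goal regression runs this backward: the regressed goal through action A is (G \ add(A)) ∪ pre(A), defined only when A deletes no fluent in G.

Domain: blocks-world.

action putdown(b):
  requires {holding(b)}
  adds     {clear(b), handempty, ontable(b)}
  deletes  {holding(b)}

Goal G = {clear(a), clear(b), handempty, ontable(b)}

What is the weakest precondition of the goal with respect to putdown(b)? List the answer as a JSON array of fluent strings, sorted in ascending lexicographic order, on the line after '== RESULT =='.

Compute (G \ add) ∪ pre:
  G ∩ del = {}  (empty — regression defined)
  G \ add = {clear(a), clear(b), handempty, ontable(b)} \ {clear(b), handempty, ontable(b)} = {clear(a)}
  ∪ pre   = {clear(a)} ∪ {holding(b)}
          = {clear(a), holding(b)}

== RESULT ==
["clear(a)", "holding(b)"]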